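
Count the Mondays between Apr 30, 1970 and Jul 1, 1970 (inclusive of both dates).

Apr 30, 1970 is a Thursday.
That's 63 days from start to end, counting both.
63 = 7 × 9, so the span is exactly 9 full weeks.
Each full week contributes one Monday: 9 so far.

9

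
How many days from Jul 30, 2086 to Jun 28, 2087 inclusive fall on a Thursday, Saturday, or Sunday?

143

Jul 30, 2086 is a Tuesday.
The range spans 334 days (inclusive of both endpoints).
334 = 7 × 47 + 5, so there are 47 full weeks plus 5 extra days.
Each full week contributes 3 days from the set (Thu, Sat, Sun): 47 × 3 = 141.
The 5 extra days are Tuesday, Wednesday, Thursday, Friday, Saturday — 2 of them qualify.
Total: 141 + 2 = 143.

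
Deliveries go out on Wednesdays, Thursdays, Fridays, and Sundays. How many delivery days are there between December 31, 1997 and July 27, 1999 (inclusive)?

December 31, 1997 is a Wednesday.
The range spans 574 days (inclusive of both endpoints).
574 = 7 × 82, so the span is exactly 82 full weeks.
Each full week contributes 4 days from the set (Wed, Thu, Fri, Sun): 82 × 4 = 328.
Total: 328.

328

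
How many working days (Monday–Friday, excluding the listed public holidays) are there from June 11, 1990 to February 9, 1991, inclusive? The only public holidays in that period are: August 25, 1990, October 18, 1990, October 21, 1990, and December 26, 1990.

173

June 11, 1990 is a Monday.
From June 11, 1990 to February 9, 1991 is 244 days inclusive.
244 = 7 × 34 + 6, so there are 34 full weeks plus 6 extra days.
Each full week contributes 5 weekdays (Mon–Fri): 34 × 5 = 170.
The 6 extra days are Monday, Tuesday, Wednesday, Thursday, Friday, Saturday — 5 of them qualify.
Total: 170 + 5 = 175.
Holidays: August 25, 1990 (Sat); October 18, 1990 (Thu); October 21, 1990 (Sun); December 26, 1990 (Wed).
2 of the 4 holidays fall on weekdays; the rest are weekends and were already excluded.
Business days: 175 − 2 = 173.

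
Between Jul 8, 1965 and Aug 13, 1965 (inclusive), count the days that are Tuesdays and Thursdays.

11

Jul 8, 1965 is a Thursday.
From Jul 8, 1965 to Aug 13, 1965 is 37 days inclusive.
37 = 7 × 5 + 2, so there are 5 full weeks plus 2 extra days.
Each full week contributes 2 days from the set (Tue, Thu): 5 × 2 = 10.
The 2 extra days are Thursday, Friday — 1 of them qualifies.
Total: 10 + 1 = 11.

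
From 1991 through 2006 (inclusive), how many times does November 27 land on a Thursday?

2

Day of week of November 27 in each year:
1991: Wed, 1992: Fri, 1993: Sat, 1994: Sun, 1995: Mon, 1996: Wed, 1997: Thu ✓, 1998: Fri, 1999: Sat, 2000: Mon, 2001: Tue, 2002: Wed, 2003: Thu ✓, 2004: Sat, 2005: Sun, 2006: Mon
Thursdays: 1997, 2003.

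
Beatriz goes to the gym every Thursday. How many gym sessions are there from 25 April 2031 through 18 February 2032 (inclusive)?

25 April 2031 is a Friday.
That's 300 days from start to end, counting both.
300 = 7 × 42 + 6, so there are 42 full weeks plus 6 extra days.
Each full week contributes one Thursday: 42 so far.
The 6 extra days are Fri, Sat, Sun, Mon, Tue, Wed — none qualify.
Total: 42 + 0 = 42.

42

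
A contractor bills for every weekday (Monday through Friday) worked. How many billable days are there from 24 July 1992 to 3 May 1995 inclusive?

24 July 1992 is a Friday.
The range spans 1014 days (inclusive of both endpoints).
1014 = 7 × 144 + 6, so there are 144 full weeks plus 6 extra days.
Each full week contributes 5 weekdays (Mon–Fri): 144 × 5 = 720.
The 6 extra days are Friday, Saturday, Sunday, Monday, Tuesday, Wednesday — 4 of them qualify.
Total: 720 + 4 = 724.

724 weekdays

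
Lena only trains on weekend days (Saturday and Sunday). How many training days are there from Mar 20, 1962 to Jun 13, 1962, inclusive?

Mar 20, 1962 is a Tuesday.
The range spans 86 days (inclusive of both endpoints).
86 = 7 × 12 + 2, so there are 12 full weeks plus 2 extra days.
Each full week contributes 2 weekend days (Sat, Sun): 12 × 2 = 24.
The 2 extra days are Tue, Wed — none qualify.
Total: 24 + 0 = 24.

24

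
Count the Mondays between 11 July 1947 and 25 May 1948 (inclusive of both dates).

46

11 July 1947 is a Friday.
From 11 July 1947 to 25 May 1948 is 320 days inclusive.
320 = 7 × 45 + 5, so there are 45 full weeks plus 5 extra days.
Each full week contributes one Monday: 45 so far.
The 5 extra days are Fri, Sat, Sun, Mon, Tue — 1 of them qualifies.
Total: 45 + 1 = 46.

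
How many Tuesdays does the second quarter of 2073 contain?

Apr 1, 2073 is a Saturday.
The range spans 91 days (inclusive of both endpoints).
91 = 7 × 13, so the span is exactly 13 full weeks.
Each full week contributes one Tuesday: 13 so far.
Total: 13.

13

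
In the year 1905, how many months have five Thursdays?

A month has five Thursdays exactly when Thursday falls within its first (length − 28) days.
Jan: 31 days, starts Sun → 5 of Sun, Mon, Tue
Feb: 28 days, starts Wed → 5 of (none)
Mar: 31 days, starts Wed → 5 of Wed, Thu, Fri ✓
Apr: 30 days, starts Sat → 5 of Sat, Sun
May: 31 days, starts Mon → 5 of Mon, Tue, Wed
Jun: 30 days, starts Thu → 5 of Thu, Fri ✓
Jul: 31 days, starts Sat → 5 of Sat, Sun, Mon
Aug: 31 days, starts Tue → 5 of Tue, Wed, Thu ✓
Sep: 30 days, starts Fri → 5 of Fri, Sat
Oct: 31 days, starts Sun → 5 of Sun, Mon, Tue
Nov: 30 days, starts Wed → 5 of Wed, Thu ✓
Dec: 31 days, starts Fri → 5 of Fri, Sat, Sun
Months with five Thursdays: Mar, Jun, Aug, Nov.

4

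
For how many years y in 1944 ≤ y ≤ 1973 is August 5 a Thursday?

4

Day of week of August 5 in each year:
1944: Sat, 1945: Sun, 1946: Mon, 1947: Tue, 1948: Thu ✓, 1949: Fri, 1950: Sat, 1951: Sun, 1952: Tue, 1953: Wed, 1954: Thu ✓, 1955: Fri, 1956: Sun, 1957: Mon, 1958: Tue, 1959: Wed, 1960: Fri, 1961: Sat, 1962: Sun, 1963: Mon, 1964: Wed, 1965: Thu ✓, 1966: Fri, 1967: Sat, 1968: Mon, 1969: Tue, 1970: Wed, 1971: Thu ✓, 1972: Sat, 1973: Sun
Thursdays: 1948, 1954, 1965, 1971.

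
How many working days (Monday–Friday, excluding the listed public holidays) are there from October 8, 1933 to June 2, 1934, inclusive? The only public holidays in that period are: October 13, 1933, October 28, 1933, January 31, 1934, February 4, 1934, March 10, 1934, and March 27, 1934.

167

October 8, 1933 is a Sunday.
That's 238 days from start to end, counting both.
238 = 7 × 34, so the span is exactly 34 full weeks.
Each full week contributes 5 weekdays (Mon–Fri): 34 × 5 = 170.
Total: 170.
Holidays: October 13, 1933 (Fri); October 28, 1933 (Sat); January 31, 1934 (Wed); February 4, 1934 (Sun); March 10, 1934 (Sat); March 27, 1934 (Tue).
3 of the 6 holidays fall on weekdays; the rest are weekends and were already excluded.
Business days: 170 − 3 = 167.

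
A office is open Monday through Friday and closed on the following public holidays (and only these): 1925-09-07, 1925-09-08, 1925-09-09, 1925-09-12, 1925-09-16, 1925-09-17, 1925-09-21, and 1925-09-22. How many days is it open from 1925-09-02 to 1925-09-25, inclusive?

11

1925-09-02 is a Wednesday.
From 1925-09-02 to 1925-09-25 is 24 days inclusive.
24 = 7 × 3 + 3, so there are 3 full weeks plus 3 extra days.
Each full week contributes 5 weekdays (Mon–Fri): 3 × 5 = 15.
The 3 extra days are Wed, Thu, Fri — 3 of them qualify.
Total: 15 + 3 = 18.
Holidays: 1925-09-07 (Mon); 1925-09-08 (Tue); 1925-09-09 (Wed); 1925-09-12 (Sat); 1925-09-16 (Wed); 1925-09-17 (Thu); 1925-09-21 (Mon); 1925-09-22 (Tue).
7 of the 8 holidays fall on weekdays; the rest are weekends and were already excluded.
Business days: 18 − 7 = 11.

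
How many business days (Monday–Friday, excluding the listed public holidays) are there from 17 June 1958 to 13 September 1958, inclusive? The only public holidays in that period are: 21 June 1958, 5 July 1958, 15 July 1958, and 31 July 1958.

62 business days

17 June 1958 is a Tuesday.
The range spans 89 days (inclusive of both endpoints).
89 = 7 × 12 + 5, so there are 12 full weeks plus 5 extra days.
Each full week contributes 5 weekdays (Mon–Fri): 12 × 5 = 60.
The 5 extra days are Tue, Wed, Thu, Fri, Sat — 4 of them qualify.
Total: 60 + 4 = 64.
Holidays: 21 June 1958 (Sat); 5 July 1958 (Sat); 15 July 1958 (Tue); 31 July 1958 (Thu).
2 of the 4 holidays fall on weekdays; the rest are weekends and were already excluded.
Business days: 64 − 2 = 62.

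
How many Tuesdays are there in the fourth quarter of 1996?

14

1 October 1996 is a Tuesday.
The range spans 92 days (inclusive of both endpoints).
92 = 7 × 13 + 1, so there are 13 full weeks plus 1 extra day.
Each full week contributes one Tuesday: 13 so far.
The 1 extra day is Tuesday — 1 of them qualifies.
Total: 13 + 1 = 14.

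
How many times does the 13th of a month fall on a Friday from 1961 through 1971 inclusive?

19

Friday-the-13ths by year:
1961: Jan, Oct
1962: Apr, Jul
1963: Sep, Dec
1964: Mar, Nov
1965: Aug
1966: May
1967: Jan, Oct
1968: Sep, Dec
1969: Jun
1970: Feb, Mar, Nov
1971: Aug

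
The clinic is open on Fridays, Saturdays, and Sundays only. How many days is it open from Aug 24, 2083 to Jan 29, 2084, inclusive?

Aug 24, 2083 is a Tuesday.
The range spans 159 days (inclusive of both endpoints).
159 = 7 × 22 + 5, so there are 22 full weeks plus 5 extra days.
Each full week contributes 3 days from the set (Fri, Sat, Sun): 22 × 3 = 66.
The 5 extra days are Tue, Wed, Thu, Fri, Sat — 2 of them qualify.
Total: 66 + 2 = 68.

68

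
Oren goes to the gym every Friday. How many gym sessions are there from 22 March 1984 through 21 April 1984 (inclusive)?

5 Fridays

22 March 1984 is a Thursday.
That's 31 days from start to end, counting both.
31 = 7 × 4 + 3, so there are 4 full weeks plus 3 extra days.
Each full week contributes one Friday: 4 so far.
The 3 extra days are Thursday, Friday, Saturday — 1 of them qualifies.
Total: 4 + 1 = 5.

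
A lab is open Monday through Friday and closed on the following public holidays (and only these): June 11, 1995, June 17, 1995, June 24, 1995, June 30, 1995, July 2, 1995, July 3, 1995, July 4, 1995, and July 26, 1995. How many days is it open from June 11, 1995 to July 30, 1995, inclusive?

June 11, 1995 is a Sunday.
From June 11, 1995 to July 30, 1995 is 50 days inclusive.
50 = 7 × 7 + 1, so there are 7 full weeks plus 1 extra day.
Each full week contributes 5 weekdays (Mon–Fri): 7 × 5 = 35.
The 1 extra day is Sunday — none qualify.
Total: 35 + 0 = 35.
Holidays: June 11, 1995 (Sun); June 17, 1995 (Sat); June 24, 1995 (Sat); June 30, 1995 (Fri); July 2, 1995 (Sun); July 3, 1995 (Mon); July 4, 1995 (Tue); July 26, 1995 (Wed).
4 of the 8 holidays fall on weekdays; the rest are weekends and were already excluded.
Business days: 35 − 4 = 31.

31 business days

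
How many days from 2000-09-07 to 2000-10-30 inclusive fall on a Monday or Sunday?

16

2000-09-07 is a Thursday.
The range spans 54 days (inclusive of both endpoints).
54 = 7 × 7 + 5, so there are 7 full weeks plus 5 extra days.
Each full week contributes 2 days from the set (Mon, Sun): 7 × 2 = 14.
The 5 extra days are Thu, Fri, Sat, Sun, Mon — 2 of them qualify.
Total: 14 + 2 = 16.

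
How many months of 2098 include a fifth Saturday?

A month has five Saturdays exactly when Saturday falls within its first (length − 28) days.
Jan: 31 days, starts Wed → 5 of Wed, Thu, Fri
Feb: 28 days, starts Sat → 5 of (none)
Mar: 31 days, starts Sat → 5 of Sat, Sun, Mon ✓
Apr: 30 days, starts Tue → 5 of Tue, Wed
May: 31 days, starts Thu → 5 of Thu, Fri, Sat ✓
Jun: 30 days, starts Sun → 5 of Sun, Mon
Jul: 31 days, starts Tue → 5 of Tue, Wed, Thu
Aug: 31 days, starts Fri → 5 of Fri, Sat, Sun ✓
Sep: 30 days, starts Mon → 5 of Mon, Tue
Oct: 31 days, starts Wed → 5 of Wed, Thu, Fri
Nov: 30 days, starts Sat → 5 of Sat, Sun ✓
Dec: 31 days, starts Mon → 5 of Mon, Tue, Wed
Months with five Saturdays: Mar, May, Aug, Nov.

4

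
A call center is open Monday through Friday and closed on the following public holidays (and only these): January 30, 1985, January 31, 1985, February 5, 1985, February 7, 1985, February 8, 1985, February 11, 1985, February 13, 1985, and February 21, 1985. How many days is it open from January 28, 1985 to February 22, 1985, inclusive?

12

January 28, 1985 is a Monday.
From January 28, 1985 to February 22, 1985 is 26 days inclusive.
26 = 7 × 3 + 5, so there are 3 full weeks plus 5 extra days.
Each full week contributes 5 weekdays (Mon–Fri): 3 × 5 = 15.
The 5 extra days are Monday, Tuesday, Wednesday, Thursday, Friday — 5 of them qualify.
Total: 15 + 5 = 20.
Holidays: January 30, 1985 (Wed); January 31, 1985 (Thu); February 5, 1985 (Tue); February 7, 1985 (Thu); February 8, 1985 (Fri); February 11, 1985 (Mon); February 13, 1985 (Wed); February 21, 1985 (Thu).
All 8 holidays fall on weekdays, so subtract 8.
Business days: 20 − 8 = 12.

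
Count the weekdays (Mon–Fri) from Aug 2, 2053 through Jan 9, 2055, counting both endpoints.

375 weekdays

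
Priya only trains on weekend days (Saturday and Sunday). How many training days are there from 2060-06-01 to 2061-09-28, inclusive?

2060-06-01 is a Tuesday.
From 2060-06-01 to 2061-09-28 is 485 days inclusive.
485 = 7 × 69 + 2, so there are 69 full weeks plus 2 extra days.
Each full week contributes 2 weekend days (Sat, Sun): 69 × 2 = 138.
The 2 extra days are Tue, Wed — none qualify.
Total: 138 + 0 = 138.

138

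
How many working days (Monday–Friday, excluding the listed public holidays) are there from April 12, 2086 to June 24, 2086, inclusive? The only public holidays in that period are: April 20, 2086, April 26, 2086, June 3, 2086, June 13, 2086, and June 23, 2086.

49 working days

April 12, 2086 is a Friday.
The range spans 74 days (inclusive of both endpoints).
74 = 7 × 10 + 4, so there are 10 full weeks plus 4 extra days.
Each full week contributes 5 weekdays (Mon–Fri): 10 × 5 = 50.
The 4 extra days are Fri, Sat, Sun, Mon — 2 of them qualify.
Total: 50 + 2 = 52.
Holidays: April 20, 2086 (Sat); April 26, 2086 (Fri); June 3, 2086 (Mon); June 13, 2086 (Thu); June 23, 2086 (Sun).
3 of the 5 holidays fall on weekdays; the rest are weekends and were already excluded.
Business days: 52 − 3 = 49.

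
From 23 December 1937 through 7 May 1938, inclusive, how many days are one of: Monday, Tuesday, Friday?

23 December 1937 is a Thursday.
From 23 December 1937 to 7 May 1938 is 136 days inclusive.
136 = 7 × 19 + 3, so there are 19 full weeks plus 3 extra days.
Each full week contributes 3 days from the set (Mon, Tue, Fri): 19 × 3 = 57.
The 3 extra days are Thursday, Friday, Saturday — 1 of them qualifies.
Total: 57 + 1 = 58.

58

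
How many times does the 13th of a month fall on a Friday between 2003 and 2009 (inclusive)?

12

Friday-the-13ths by year:
2003: Jun
2004: Feb, Aug
2005: May
2006: Jan, Oct
2007: Apr, Jul
2008: Jun
2009: Feb, Mar, Nov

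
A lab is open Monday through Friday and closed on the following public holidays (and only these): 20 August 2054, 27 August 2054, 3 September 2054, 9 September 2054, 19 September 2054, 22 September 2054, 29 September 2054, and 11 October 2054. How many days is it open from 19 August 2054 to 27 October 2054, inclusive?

19 August 2054 is a Wednesday.
That's 70 days from start to end, counting both.
70 = 7 × 10, so the span is exactly 10 full weeks.
Each full week contributes 5 weekdays (Mon–Fri): 10 × 5 = 50.
Total: 50.
Holidays: 20 August 2054 (Thu); 27 August 2054 (Thu); 3 September 2054 (Thu); 9 September 2054 (Wed); 19 September 2054 (Sat); 22 September 2054 (Tue); 29 September 2054 (Tue); 11 October 2054 (Sun).
6 of the 8 holidays fall on weekdays; the rest are weekends and were already excluded.
Business days: 50 − 6 = 44.

44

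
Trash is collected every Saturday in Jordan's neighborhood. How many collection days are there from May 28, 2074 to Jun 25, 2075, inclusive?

56 Saturdays

May 28, 2074 is a Monday.
From May 28, 2074 to Jun 25, 2075 is 394 days inclusive.
394 = 7 × 56 + 2, so there are 56 full weeks plus 2 extra days.
Each full week contributes one Saturday: 56 so far.
The 2 extra days are Monday, Tuesday — none qualify.
Total: 56 + 0 = 56.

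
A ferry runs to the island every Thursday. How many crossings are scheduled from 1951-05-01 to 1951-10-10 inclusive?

1951-05-01 is a Tuesday.
From 1951-05-01 to 1951-10-10 is 163 days inclusive.
163 = 7 × 23 + 2, so there are 23 full weeks plus 2 extra days.
Each full week contributes one Thursday: 23 so far.
The 2 extra days are Tue, Wed — none qualify.
Total: 23 + 0 = 23.

23 Thursdays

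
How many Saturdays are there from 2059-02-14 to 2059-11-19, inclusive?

2059-02-14 is a Friday.
That's 279 days from start to end, counting both.
279 = 7 × 39 + 6, so there are 39 full weeks plus 6 extra days.
Each full week contributes one Saturday: 39 so far.
The 6 extra days are Fri, Sat, Sun, Mon, Tue, Wed — 1 of them qualifies.
Total: 39 + 1 = 40.

40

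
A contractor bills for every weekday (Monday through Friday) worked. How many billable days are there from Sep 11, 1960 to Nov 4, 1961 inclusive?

300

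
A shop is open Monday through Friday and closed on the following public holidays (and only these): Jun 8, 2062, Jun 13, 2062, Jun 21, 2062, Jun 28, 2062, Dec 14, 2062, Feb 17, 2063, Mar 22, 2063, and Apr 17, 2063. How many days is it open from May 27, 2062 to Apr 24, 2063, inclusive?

May 27, 2062 is a Saturday.
The range spans 333 days (inclusive of both endpoints).
333 = 7 × 47 + 4, so there are 47 full weeks plus 4 extra days.
Each full week contributes 5 weekdays (Mon–Fri): 47 × 5 = 235.
The 4 extra days are Sat, Sun, Mon, Tue — 2 of them qualify.
Total: 235 + 2 = 237.
Holidays: Jun 8, 2062 (Thu); Jun 13, 2062 (Tue); Jun 21, 2062 (Wed); Jun 28, 2062 (Wed); Dec 14, 2062 (Thu); Feb 17, 2063 (Sat); Mar 22, 2063 (Thu); Apr 17, 2063 (Tue).
7 of the 8 holidays fall on weekdays; the rest are weekends and were already excluded.
Business days: 237 − 7 = 230.

230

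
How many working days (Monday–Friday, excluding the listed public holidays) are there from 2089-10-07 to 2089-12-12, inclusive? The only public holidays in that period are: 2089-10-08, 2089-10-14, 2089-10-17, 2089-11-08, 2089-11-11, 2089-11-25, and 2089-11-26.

42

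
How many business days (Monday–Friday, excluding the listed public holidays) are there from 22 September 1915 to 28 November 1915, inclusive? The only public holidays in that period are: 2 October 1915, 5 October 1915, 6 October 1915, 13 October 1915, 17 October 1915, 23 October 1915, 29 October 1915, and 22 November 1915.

43 business days

22 September 1915 is a Wednesday.
The range spans 68 days (inclusive of both endpoints).
68 = 7 × 9 + 5, so there are 9 full weeks plus 5 extra days.
Each full week contributes 5 weekdays (Mon–Fri): 9 × 5 = 45.
The 5 extra days are Wednesday, Thursday, Friday, Saturday, Sunday — 3 of them qualify.
Total: 45 + 3 = 48.
Holidays: 2 October 1915 (Sat); 5 October 1915 (Tue); 6 October 1915 (Wed); 13 October 1915 (Wed); 17 October 1915 (Sun); 23 October 1915 (Sat); 29 October 1915 (Fri); 22 November 1915 (Mon).
5 of the 8 holidays fall on weekdays; the rest are weekends and were already excluded.
Business days: 48 − 5 = 43.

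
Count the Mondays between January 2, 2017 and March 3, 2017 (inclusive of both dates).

9

January 2, 2017 is a Monday.
The range spans 61 days (inclusive of both endpoints).
61 = 7 × 8 + 5, so there are 8 full weeks plus 5 extra days.
Each full week contributes one Monday: 8 so far.
The 5 extra days are Mon, Tue, Wed, Thu, Fri — 1 of them qualifies.
Total: 8 + 1 = 9.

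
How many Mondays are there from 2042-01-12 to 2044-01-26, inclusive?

107 Mondays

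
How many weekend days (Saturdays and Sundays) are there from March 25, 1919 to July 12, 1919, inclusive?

March 25, 1919 is a Tuesday.
That's 110 days from start to end, counting both.
110 = 7 × 15 + 5, so there are 15 full weeks plus 5 extra days.
Each full week contributes 2 weekend days (Sat, Sun): 15 × 2 = 30.
The 5 extra days are Tue, Wed, Thu, Fri, Sat — 1 of them qualifies.
Total: 30 + 1 = 31.

31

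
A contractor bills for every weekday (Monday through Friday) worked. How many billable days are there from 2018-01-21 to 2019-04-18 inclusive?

324 weekdays

2018-01-21 is a Sunday.
The range spans 453 days (inclusive of both endpoints).
453 = 7 × 64 + 5, so there are 64 full weeks plus 5 extra days.
Each full week contributes 5 weekdays (Mon–Fri): 64 × 5 = 320.
The 5 extra days are Sunday, Monday, Tuesday, Wednesday, Thursday — 4 of them qualify.
Total: 320 + 4 = 324.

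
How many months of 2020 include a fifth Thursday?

5

A month has five Thursdays exactly when Thursday falls within its first (length − 28) days.
Jan: 31 days, starts Wed → 5 of Wed, Thu, Fri ✓
Feb: 29 days, starts Sat → 5 of Sat
Mar: 31 days, starts Sun → 5 of Sun, Mon, Tue
Apr: 30 days, starts Wed → 5 of Wed, Thu ✓
May: 31 days, starts Fri → 5 of Fri, Sat, Sun
Jun: 30 days, starts Mon → 5 of Mon, Tue
Jul: 31 days, starts Wed → 5 of Wed, Thu, Fri ✓
Aug: 31 days, starts Sat → 5 of Sat, Sun, Mon
Sep: 30 days, starts Tue → 5 of Tue, Wed
Oct: 31 days, starts Thu → 5 of Thu, Fri, Sat ✓
Nov: 30 days, starts Sun → 5 of Sun, Mon
Dec: 31 days, starts Tue → 5 of Tue, Wed, Thu ✓
Months with five Thursdays: Jan, Apr, Jul, Oct, Dec.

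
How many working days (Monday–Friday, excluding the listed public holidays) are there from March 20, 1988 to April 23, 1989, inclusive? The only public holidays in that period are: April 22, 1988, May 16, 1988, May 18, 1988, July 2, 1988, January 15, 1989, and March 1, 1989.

March 20, 1988 is a Sunday.
The range spans 400 days (inclusive of both endpoints).
400 = 7 × 57 + 1, so there are 57 full weeks plus 1 extra day.
Each full week contributes 5 weekdays (Mon–Fri): 57 × 5 = 285.
The 1 extra day is Sun — none qualify.
Total: 285 + 0 = 285.
Holidays: April 22, 1988 (Fri); May 16, 1988 (Mon); May 18, 1988 (Wed); July 2, 1988 (Sat); January 15, 1989 (Sun); March 1, 1989 (Wed).
4 of the 6 holidays fall on weekdays; the rest are weekends and were already excluded.
Business days: 285 − 4 = 281.

281 working days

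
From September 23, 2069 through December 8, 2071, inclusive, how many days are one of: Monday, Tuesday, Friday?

347

September 23, 2069 is a Monday.
That's 807 days from start to end, counting both.
807 = 7 × 115 + 2, so there are 115 full weeks plus 2 extra days.
Each full week contributes 3 days from the set (Mon, Tue, Fri): 115 × 3 = 345.
The 2 extra days are Monday, Tuesday — 2 of them qualify.
Total: 345 + 2 = 347.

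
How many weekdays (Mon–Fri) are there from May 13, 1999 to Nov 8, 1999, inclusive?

May 13, 1999 is a Thursday.
That's 180 days from start to end, counting both.
180 = 7 × 25 + 5, so there are 25 full weeks plus 5 extra days.
Each full week contributes 5 weekdays (Mon–Fri): 25 × 5 = 125.
The 5 extra days are Thursday, Friday, Saturday, Sunday, Monday — 3 of them qualify.
Total: 125 + 3 = 128.

128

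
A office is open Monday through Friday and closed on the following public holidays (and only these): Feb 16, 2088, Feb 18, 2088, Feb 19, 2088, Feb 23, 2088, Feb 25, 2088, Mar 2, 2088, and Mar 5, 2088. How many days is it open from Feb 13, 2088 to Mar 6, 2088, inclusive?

9 working days

Feb 13, 2088 is a Friday.
That's 23 days from start to end, counting both.
23 = 7 × 3 + 2, so there are 3 full weeks plus 2 extra days.
Each full week contributes 5 weekdays (Mon–Fri): 3 × 5 = 15.
The 2 extra days are Friday, Saturday — 1 of them qualifies.
Total: 15 + 1 = 16.
Holidays: Feb 16, 2088 (Mon); Feb 18, 2088 (Wed); Feb 19, 2088 (Thu); Feb 23, 2088 (Mon); Feb 25, 2088 (Wed); Mar 2, 2088 (Tue); Mar 5, 2088 (Fri).
All 7 holidays fall on weekdays, so subtract 7.
Business days: 16 − 7 = 9.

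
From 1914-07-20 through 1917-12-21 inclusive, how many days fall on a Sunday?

178

1914-07-20 is a Monday.
That's 1251 days from start to end, counting both.
1251 = 7 × 178 + 5, so there are 178 full weeks plus 5 extra days.
Each full week contributes one Sunday: 178 so far.
The 5 extra days are Monday, Tuesday, Wednesday, Thursday, Friday — none qualify.
Total: 178 + 0 = 178.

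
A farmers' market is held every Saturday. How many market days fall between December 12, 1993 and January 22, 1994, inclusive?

December 12, 1993 is a Sunday.
From December 12, 1993 to January 22, 1994 is 42 days inclusive.
42 = 7 × 6, so the span is exactly 6 full weeks.
Each full week contributes one Saturday: 6 so far.
Total: 6.

6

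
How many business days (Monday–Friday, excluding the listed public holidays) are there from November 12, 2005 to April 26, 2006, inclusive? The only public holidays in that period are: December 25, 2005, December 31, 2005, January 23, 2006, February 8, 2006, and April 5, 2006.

115 business days

November 12, 2005 is a Saturday.
From November 12, 2005 to April 26, 2006 is 166 days inclusive.
166 = 7 × 23 + 5, so there are 23 full weeks plus 5 extra days.
Each full week contributes 5 weekdays (Mon–Fri): 23 × 5 = 115.
The 5 extra days are Saturday, Sunday, Monday, Tuesday, Wednesday — 3 of them qualify.
Total: 115 + 3 = 118.
Holidays: December 25, 2005 (Sun); December 31, 2005 (Sat); January 23, 2006 (Mon); February 8, 2006 (Wed); April 5, 2006 (Wed).
3 of the 5 holidays fall on weekdays; the rest are weekends and were already excluded.
Business days: 118 − 3 = 115.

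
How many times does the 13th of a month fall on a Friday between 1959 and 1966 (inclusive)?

Friday-the-13ths by year:
1959: Feb, Mar, Nov
1960: May
1961: Jan, Oct
1962: Apr, Jul
1963: Sep, Dec
1964: Mar, Nov
1965: Aug
1966: May

14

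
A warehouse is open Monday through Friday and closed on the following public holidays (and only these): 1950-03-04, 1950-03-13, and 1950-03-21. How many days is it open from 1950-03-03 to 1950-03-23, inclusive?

1950-03-03 is a Friday.
From 1950-03-03 to 1950-03-23 is 21 days inclusive.
21 = 7 × 3, so the span is exactly 3 full weeks.
Each full week contributes 5 weekdays (Mon–Fri): 3 × 5 = 15.
Holidays: 1950-03-04 (Sat); 1950-03-13 (Mon); 1950-03-21 (Tue).
2 of the 3 holidays fall on weekdays; the rest are weekends and were already excluded.
Business days: 15 − 2 = 13.

13 business days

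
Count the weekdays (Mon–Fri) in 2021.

261

2021-01-01 is a Friday.
That's 365 days from start to end, counting both.
365 = 7 × 52 + 1, so there are 52 full weeks plus 1 extra day.
Each full week contributes 5 weekdays (Mon–Fri): 52 × 5 = 260.
The 1 extra day is Fri — 1 of them qualifies.
Total: 260 + 1 = 261.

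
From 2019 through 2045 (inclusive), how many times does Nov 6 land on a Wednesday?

Day of week of November 6 in each year:
2019: Wed ✓, 2020: Fri, 2021: Sat, 2022: Sun, 2023: Mon, 2024: Wed ✓, 2025: Thu, 2026: Fri, 2027: Sat, 2028: Mon, 2029: Tue, 2030: Wed ✓, 2031: Thu, 2032: Sat, 2033: Sun, 2034: Mon, 2035: Tue, 2036: Thu, 2037: Fri, 2038: Sat, 2039: Sun, 2040: Tue, 2041: Wed ✓, 2042: Thu, 2043: Fri, 2044: Sun, 2045: Mon
Wednesdays: 2019, 2024, 2030, 2041.

4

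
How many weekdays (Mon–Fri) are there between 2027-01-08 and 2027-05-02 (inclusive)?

81

2027-01-08 is a Friday.
The range spans 115 days (inclusive of both endpoints).
115 = 7 × 16 + 3, so there are 16 full weeks plus 3 extra days.
Each full week contributes 5 weekdays (Mon–Fri): 16 × 5 = 80.
The 3 extra days are Friday, Saturday, Sunday — 1 of them qualifies.
Total: 80 + 1 = 81.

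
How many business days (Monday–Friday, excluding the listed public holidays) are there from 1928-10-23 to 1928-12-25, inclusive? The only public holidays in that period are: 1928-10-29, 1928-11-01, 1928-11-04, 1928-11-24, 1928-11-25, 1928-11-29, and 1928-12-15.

1928-10-23 is a Tuesday.
From 1928-10-23 to 1928-12-25 is 64 days inclusive.
64 = 7 × 9 + 1, so there are 9 full weeks plus 1 extra day.
Each full week contributes 5 weekdays (Mon–Fri): 9 × 5 = 45.
The 1 extra day is Tuesday — 1 of them qualifies.
Total: 45 + 1 = 46.
Holidays: 1928-10-29 (Mon); 1928-11-01 (Thu); 1928-11-04 (Sun); 1928-11-24 (Sat); 1928-11-25 (Sun); 1928-11-29 (Thu); 1928-12-15 (Sat).
3 of the 7 holidays fall on weekdays; the rest are weekends and were already excluded.
Business days: 46 − 3 = 43.

43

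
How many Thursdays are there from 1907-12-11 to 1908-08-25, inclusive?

1907-12-11 is a Wednesday.
That's 259 days from start to end, counting both.
259 = 7 × 37, so the span is exactly 37 full weeks.
Each full week contributes one Thursday: 37 so far.

37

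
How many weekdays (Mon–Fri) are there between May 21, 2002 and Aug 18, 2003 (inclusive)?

May 21, 2002 is a Tuesday.
The range spans 455 days (inclusive of both endpoints).
455 = 7 × 65, so the span is exactly 65 full weeks.
Each full week contributes 5 weekdays (Mon–Fri): 65 × 5 = 325.
Total: 325.

325 weekdays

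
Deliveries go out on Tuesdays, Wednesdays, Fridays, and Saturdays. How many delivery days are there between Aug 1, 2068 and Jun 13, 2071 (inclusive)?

Aug 1, 2068 is a Wednesday.
The range spans 1047 days (inclusive of both endpoints).
1047 = 7 × 149 + 4, so there are 149 full weeks plus 4 extra days.
Each full week contributes 4 days from the set (Tue, Wed, Fri, Sat): 149 × 4 = 596.
The 4 extra days are Wed, Thu, Fri, Sat — 3 of them qualify.
Total: 596 + 3 = 599.

599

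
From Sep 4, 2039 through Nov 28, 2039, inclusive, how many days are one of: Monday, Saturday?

Sep 4, 2039 is a Sunday.
That's 86 days from start to end, counting both.
86 = 7 × 12 + 2, so there are 12 full weeks plus 2 extra days.
Each full week contributes 2 days from the set (Mon, Sat): 12 × 2 = 24.
The 2 extra days are Sun, Mon — 1 of them qualifies.
Total: 24 + 1 = 25.

25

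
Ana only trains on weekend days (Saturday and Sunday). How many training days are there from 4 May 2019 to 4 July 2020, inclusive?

123

4 May 2019 is a Saturday.
From 4 May 2019 to 4 July 2020 is 428 days inclusive.
428 = 7 × 61 + 1, so there are 61 full weeks plus 1 extra day.
Each full week contributes 2 weekend days (Sat, Sun): 61 × 2 = 122.
The 1 extra day is Sat — 1 of them qualifies.
Total: 122 + 1 = 123.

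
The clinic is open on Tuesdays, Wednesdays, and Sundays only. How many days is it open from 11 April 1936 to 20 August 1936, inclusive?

11 April 1936 is a Saturday.
The range spans 132 days (inclusive of both endpoints).
132 = 7 × 18 + 6, so there are 18 full weeks plus 6 extra days.
Each full week contributes 3 days from the set (Tue, Wed, Sun): 18 × 3 = 54.
The 6 extra days are Sat, Sun, Mon, Tue, Wed, Thu — 3 of them qualify.
Total: 54 + 3 = 57.

57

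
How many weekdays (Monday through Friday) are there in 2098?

261

1 January 2098 is a Wednesday.
From 1 January 2098 to 31 December 2098 is 365 days inclusive.
365 = 7 × 52 + 1, so there are 52 full weeks plus 1 extra day.
Each full week contributes 5 weekdays (Mon–Fri): 52 × 5 = 260.
The 1 extra day is Wed — 1 of them qualifies.
Total: 260 + 1 = 261.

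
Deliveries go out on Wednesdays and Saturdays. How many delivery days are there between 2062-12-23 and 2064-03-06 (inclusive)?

2062-12-23 is a Saturday.
That's 440 days from start to end, counting both.
440 = 7 × 62 + 6, so there are 62 full weeks plus 6 extra days.
Each full week contributes 2 days from the set (Wed, Sat): 62 × 2 = 124.
The 6 extra days are Saturday, Sunday, Monday, Tuesday, Wednesday, Thursday — 2 of them qualify.
Total: 124 + 2 = 126.

126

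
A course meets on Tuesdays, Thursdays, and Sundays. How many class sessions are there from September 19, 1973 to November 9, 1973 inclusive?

22

September 19, 1973 is a Wednesday.
From September 19, 1973 to November 9, 1973 is 52 days inclusive.
52 = 7 × 7 + 3, so there are 7 full weeks plus 3 extra days.
Each full week contributes 3 days from the set (Tue, Thu, Sun): 7 × 3 = 21.
The 3 extra days are Wednesday, Thursday, Friday — 1 of them qualifies.
Total: 21 + 1 = 22.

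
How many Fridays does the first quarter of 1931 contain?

13

1931-01-01 is a Thursday.
The range spans 90 days (inclusive of both endpoints).
90 = 7 × 12 + 6, so there are 12 full weeks plus 6 extra days.
Each full week contributes one Friday: 12 so far.
The 6 extra days are Thu, Fri, Sat, Sun, Mon, Tue — 1 of them qualifies.
Total: 12 + 1 = 13.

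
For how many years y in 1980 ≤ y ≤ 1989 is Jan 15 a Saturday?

1

Day of week of January 15 in each year:
1980: Tue, 1981: Thu, 1982: Fri, 1983: Sat ✓, 1984: Sun, 1985: Tue, 1986: Wed, 1987: Thu, 1988: Fri, 1989: Sun
Saturdays: 1983.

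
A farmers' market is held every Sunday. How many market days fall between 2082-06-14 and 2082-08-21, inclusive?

2082-06-14 is a Sunday.
That's 69 days from start to end, counting both.
69 = 7 × 9 + 6, so there are 9 full weeks plus 6 extra days.
Each full week contributes one Sunday: 9 so far.
The 6 extra days are Sunday, Monday, Tuesday, Wednesday, Thursday, Friday — 1 of them qualifies.
Total: 9 + 1 = 10.

10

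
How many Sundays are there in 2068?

Jan 1, 2068 is a Sunday.
The range spans 366 days (inclusive of both endpoints).
366 = 7 × 52 + 2, so there are 52 full weeks plus 2 extra days.
Each full week contributes one Sunday: 52 so far.
The 2 extra days are Sun, Mon — 1 of them qualifies.
Total: 52 + 1 = 53.

53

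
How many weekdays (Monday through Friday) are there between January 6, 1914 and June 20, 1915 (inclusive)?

January 6, 1914 is a Tuesday.
From January 6, 1914 to June 20, 1915 is 531 days inclusive.
531 = 7 × 75 + 6, so there are 75 full weeks plus 6 extra days.
Each full week contributes 5 weekdays (Mon–Fri): 75 × 5 = 375.
The 6 extra days are Tuesday, Wednesday, Thursday, Friday, Saturday, Sunday — 4 of them qualify.
Total: 375 + 4 = 379.

379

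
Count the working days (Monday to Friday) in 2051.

260 weekdays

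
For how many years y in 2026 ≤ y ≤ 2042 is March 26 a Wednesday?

Day of week of March 26 in each year:
2026: Thu, 2027: Fri, 2028: Sun, 2029: Mon, 2030: Tue, 2031: Wed ✓, 2032: Fri, 2033: Sat, 2034: Sun, 2035: Mon, 2036: Wed ✓, 2037: Thu, 2038: Fri, 2039: Sat, 2040: Mon, 2041: Tue, 2042: Wed ✓
Wednesdays: 2031, 2036, 2042.

3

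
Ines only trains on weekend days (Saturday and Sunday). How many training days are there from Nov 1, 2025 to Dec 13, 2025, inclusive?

Nov 1, 2025 is a Saturday.
The range spans 43 days (inclusive of both endpoints).
43 = 7 × 6 + 1, so there are 6 full weeks plus 1 extra day.
Each full week contributes 2 weekend days (Sat, Sun): 6 × 2 = 12.
The 1 extra day is Saturday — 1 of them qualifies.
Total: 12 + 1 = 13.

13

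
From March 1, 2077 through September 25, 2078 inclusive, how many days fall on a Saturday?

82

March 1, 2077 is a Monday.
From March 1, 2077 to September 25, 2078 is 574 days inclusive.
574 = 7 × 82, so the span is exactly 82 full weeks.
Each full week contributes one Saturday: 82 so far.
Total: 82.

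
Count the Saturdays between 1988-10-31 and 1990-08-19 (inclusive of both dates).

94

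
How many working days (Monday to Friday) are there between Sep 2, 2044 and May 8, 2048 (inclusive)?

Sep 2, 2044 is a Friday.
From Sep 2, 2044 to May 8, 2048 is 1345 days inclusive.
1345 = 7 × 192 + 1, so there are 192 full weeks plus 1 extra day.
Each full week contributes 5 weekdays (Mon–Fri): 192 × 5 = 960.
The 1 extra day is Friday — 1 of them qualifies.
Total: 960 + 1 = 961.

961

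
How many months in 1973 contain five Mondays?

A month has five Mondays exactly when Monday falls within its first (length − 28) days.
Jan: 31 days, starts Mon → 5 of Mon, Tue, Wed ✓
Feb: 28 days, starts Thu → 5 of (none)
Mar: 31 days, starts Thu → 5 of Thu, Fri, Sat
Apr: 30 days, starts Sun → 5 of Sun, Mon ✓
May: 31 days, starts Tue → 5 of Tue, Wed, Thu
Jun: 30 days, starts Fri → 5 of Fri, Sat
Jul: 31 days, starts Sun → 5 of Sun, Mon, Tue ✓
Aug: 31 days, starts Wed → 5 of Wed, Thu, Fri
Sep: 30 days, starts Sat → 5 of Sat, Sun
Oct: 31 days, starts Mon → 5 of Mon, Tue, Wed ✓
Nov: 30 days, starts Thu → 5 of Thu, Fri
Dec: 31 days, starts Sat → 5 of Sat, Sun, Mon ✓
Months with five Mondays: Jan, Apr, Jul, Oct, Dec.

5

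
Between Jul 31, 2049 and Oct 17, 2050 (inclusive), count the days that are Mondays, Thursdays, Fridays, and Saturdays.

254

Jul 31, 2049 is a Saturday.
The range spans 444 days (inclusive of both endpoints).
444 = 7 × 63 + 3, so there are 63 full weeks plus 3 extra days.
Each full week contributes 4 days from the set (Mon, Thu, Fri, Sat): 63 × 4 = 252.
The 3 extra days are Sat, Sun, Mon — 2 of them qualify.
Total: 252 + 2 = 254.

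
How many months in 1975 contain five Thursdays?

4

A month has five Thursdays exactly when Thursday falls within its first (length − 28) days.
Jan: 31 days, starts Wed → 5 of Wed, Thu, Fri ✓
Feb: 28 days, starts Sat → 5 of (none)
Mar: 31 days, starts Sat → 5 of Sat, Sun, Mon
Apr: 30 days, starts Tue → 5 of Tue, Wed
May: 31 days, starts Thu → 5 of Thu, Fri, Sat ✓
Jun: 30 days, starts Sun → 5 of Sun, Mon
Jul: 31 days, starts Tue → 5 of Tue, Wed, Thu ✓
Aug: 31 days, starts Fri → 5 of Fri, Sat, Sun
Sep: 30 days, starts Mon → 5 of Mon, Tue
Oct: 31 days, starts Wed → 5 of Wed, Thu, Fri ✓
Nov: 30 days, starts Sat → 5 of Sat, Sun
Dec: 31 days, starts Mon → 5 of Mon, Tue, Wed
Months with five Thursdays: Jan, May, Jul, Oct.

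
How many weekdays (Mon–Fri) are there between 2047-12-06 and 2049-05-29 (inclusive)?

386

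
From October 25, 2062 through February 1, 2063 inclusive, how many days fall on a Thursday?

15

October 25, 2062 is a Wednesday.
The range spans 100 days (inclusive of both endpoints).
100 = 7 × 14 + 2, so there are 14 full weeks plus 2 extra days.
Each full week contributes one Thursday: 14 so far.
The 2 extra days are Wednesday, Thursday — 1 of them qualifies.
Total: 14 + 1 = 15.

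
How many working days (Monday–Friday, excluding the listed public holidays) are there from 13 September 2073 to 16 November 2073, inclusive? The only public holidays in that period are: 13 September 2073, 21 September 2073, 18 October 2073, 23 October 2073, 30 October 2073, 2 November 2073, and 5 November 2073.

13 September 2073 is a Wednesday.
That's 65 days from start to end, counting both.
65 = 7 × 9 + 2, so there are 9 full weeks plus 2 extra days.
Each full week contributes 5 weekdays (Mon–Fri): 9 × 5 = 45.
The 2 extra days are Wednesday, Thursday — 2 of them qualify.
Total: 45 + 2 = 47.
Holidays: 13 September 2073 (Wed); 21 September 2073 (Thu); 18 October 2073 (Wed); 23 October 2073 (Mon); 30 October 2073 (Mon); 2 November 2073 (Thu); 5 November 2073 (Sun).
6 of the 7 holidays fall on weekdays; the rest are weekends and were already excluded.
Business days: 47 − 6 = 41.

41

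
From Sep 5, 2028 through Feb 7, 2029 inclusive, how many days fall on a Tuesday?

23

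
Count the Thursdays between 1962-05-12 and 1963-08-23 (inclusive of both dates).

1962-05-12 is a Saturday.
From 1962-05-12 to 1963-08-23 is 469 days inclusive.
469 = 7 × 67, so the span is exactly 67 full weeks.
Each full week contributes one Thursday: 67 so far.
Total: 67.

67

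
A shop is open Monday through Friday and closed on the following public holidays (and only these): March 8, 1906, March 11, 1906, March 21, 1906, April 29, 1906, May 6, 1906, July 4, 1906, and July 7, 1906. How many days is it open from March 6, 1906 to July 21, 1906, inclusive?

March 6, 1906 is a Tuesday.
That's 138 days from start to end, counting both.
138 = 7 × 19 + 5, so there are 19 full weeks plus 5 extra days.
Each full week contributes 5 weekdays (Mon–Fri): 19 × 5 = 95.
The 5 extra days are Tue, Wed, Thu, Fri, Sat — 4 of them qualify.
Total: 95 + 4 = 99.
Holidays: March 8, 1906 (Thu); March 11, 1906 (Sun); March 21, 1906 (Wed); April 29, 1906 (Sun); May 6, 1906 (Sun); July 4, 1906 (Wed); July 7, 1906 (Sat).
3 of the 7 holidays fall on weekdays; the rest are weekends and were already excluded.
Business days: 99 − 3 = 96.

96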